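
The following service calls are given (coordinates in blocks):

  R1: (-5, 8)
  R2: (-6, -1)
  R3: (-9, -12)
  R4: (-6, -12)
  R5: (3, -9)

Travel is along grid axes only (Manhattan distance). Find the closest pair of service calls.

Pairwise distances:
R1–R2: 10 blocks
R1–R3: 24 blocks
R1–R4: 21 blocks
R1–R5: 25 blocks
R2–R3: 14 blocks
R2–R4: 11 blocks
R2–R5: 17 blocks
R3–R4: 3 blocks
R3–R5: 15 blocks
R4–R5: 12 blocks
Closest pair: R3–R4 at 3 blocks.

R3 and R4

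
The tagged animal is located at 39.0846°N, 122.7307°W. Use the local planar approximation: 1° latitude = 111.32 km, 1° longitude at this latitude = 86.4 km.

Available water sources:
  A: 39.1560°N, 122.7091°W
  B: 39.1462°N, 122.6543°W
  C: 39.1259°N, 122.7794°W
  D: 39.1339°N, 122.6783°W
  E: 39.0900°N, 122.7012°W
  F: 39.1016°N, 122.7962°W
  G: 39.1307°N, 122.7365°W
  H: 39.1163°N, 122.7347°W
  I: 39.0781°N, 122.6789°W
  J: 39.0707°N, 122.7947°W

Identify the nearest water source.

E

Distances from 39.0846°N, 122.7307°W:
A: 8.1644 km
B: 9.5182 km
C: 6.2323 km
D: 7.1145 km
E: 2.6187 km
F: 5.9672 km
G: 5.1563 km
H: 3.5457 km
I: 4.5336 km
J: 5.7420 km
Minimum: E at 2.6187 km.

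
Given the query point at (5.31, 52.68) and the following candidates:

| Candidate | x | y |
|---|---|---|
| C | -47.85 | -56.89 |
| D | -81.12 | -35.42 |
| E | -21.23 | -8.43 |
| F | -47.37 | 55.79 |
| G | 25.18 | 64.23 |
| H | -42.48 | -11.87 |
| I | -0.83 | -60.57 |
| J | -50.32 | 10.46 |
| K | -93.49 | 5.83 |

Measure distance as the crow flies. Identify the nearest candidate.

G

Distances from (5.31, 52.68):
C: √((-53.16)² + (-109.57)²) = √(2825.9856 + 12005.5849) = 121.78
D: √((-86.43)² + (-88.10)²) = √(7470.1449 + 7761.6100) = 123.42
E: √((-26.54)² + (-61.11)²) = √(704.3716 + 3734.4321) = 66.62
F: √((-52.68)² + (3.11)²) = √(2775.1824 + 9.6721) = 52.77
G: √((19.87)² + (11.55)²) = √(394.8169 + 133.4025) = 22.98
H: √((-47.79)² + (-64.55)²) = √(2283.8841 + 4166.7025) = 80.32
I: √((-6.14)² + (-113.25)²) = √(37.6996 + 12825.5625) = 113.42
J: √((-55.63)² + (-42.22)²) = √(3094.6969 + 1782.5284) = 69.84
K: √((-98.80)² + (-46.85)²) = √(9761.4400 + 2194.9225) = 109.35
Minimum: G at 22.98.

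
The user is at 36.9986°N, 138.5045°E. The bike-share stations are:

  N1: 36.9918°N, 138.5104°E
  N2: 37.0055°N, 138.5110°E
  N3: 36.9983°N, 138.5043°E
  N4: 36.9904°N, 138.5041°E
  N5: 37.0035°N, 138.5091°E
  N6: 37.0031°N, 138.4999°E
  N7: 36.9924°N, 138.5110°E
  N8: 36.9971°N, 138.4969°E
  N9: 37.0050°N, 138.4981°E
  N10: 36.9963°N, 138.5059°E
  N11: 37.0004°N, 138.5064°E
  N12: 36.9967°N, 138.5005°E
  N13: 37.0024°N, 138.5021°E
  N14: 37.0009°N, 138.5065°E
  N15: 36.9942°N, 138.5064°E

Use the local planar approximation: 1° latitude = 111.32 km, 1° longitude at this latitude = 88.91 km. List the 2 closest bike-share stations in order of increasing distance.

N3, N11

Distances from 36.9986°N, 138.5045°E:
N1: 0.9210 km
N2: 0.9612 km
N3: 0.0378 km
N4: 0.9135 km
N5: 0.6818 km
N6: 0.6467 km
N7: 0.9002 km
N8: 0.6960 km
N9: 0.9118 km
N10: 0.2847 km
N11: 0.2621 km
N12: 0.4138 km
N13: 0.4738 km
N14: 0.3117 km
N15: 0.5181 km
Sorted: N3 (0.0378 km) < N11 (0.2621 km) < N10 (0.2847 km) < N14 (0.3117 km) < …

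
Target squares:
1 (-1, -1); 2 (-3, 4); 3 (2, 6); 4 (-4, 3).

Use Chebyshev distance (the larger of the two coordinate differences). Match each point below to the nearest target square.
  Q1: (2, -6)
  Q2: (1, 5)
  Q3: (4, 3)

Q1 at (2, -6):
  1: 5
  2: 10
  3: 12
  4: 9
  → nearest: 1 (5)
Q2 at (1, 5):
  1: 6
  2: 4
  3: 1
  4: 5
  → nearest: 3 (1)
Q3 at (4, 3):
  1: 5
  2: 7
  3: 3
  4: 8
  → nearest: 3 (3)

Q1→1; Q2→3; Q3→3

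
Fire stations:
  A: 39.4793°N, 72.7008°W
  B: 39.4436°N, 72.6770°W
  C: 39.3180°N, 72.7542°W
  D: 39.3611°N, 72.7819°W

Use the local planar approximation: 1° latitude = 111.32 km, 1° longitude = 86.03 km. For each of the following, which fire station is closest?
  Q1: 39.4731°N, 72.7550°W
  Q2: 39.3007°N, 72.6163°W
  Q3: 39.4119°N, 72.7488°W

Q1 at 39.4731°N, 72.7550°W:
  A: √((0.0062·111.32)² + (0.0542·86.03)²) = √(0.476354 + 21.741946) = 4.7136 km
  B: √((-0.0295·111.32)² + (0.0780·86.03)²) = √(10.784262 + 45.028663) = 7.4708 km
  C: √((-0.1551·111.32)² + (0.0008·86.03)²) = √(298.105501 + 0.004737) = 17.2659 km
  D: √((-0.1120·111.32)² + (-0.0269·86.03)²) = √(155.447034 + 5.355554) = 12.6808 km
  → nearest: A (4.7136 km)
Q2 at 39.3007°N, 72.6163°W:
  A: √((0.1786·111.32)² + (-0.0845·86.03)²) = √(395.284063 + 52.846139) = 21.1691 km
  B: √((0.1429·111.32)² + (-0.0607·86.03)²) = √(253.052629 + 27.269503) = 16.7428 km
  C: √((0.0173·111.32)² + (-0.1379·86.03)²) = √(3.708844 + 140.743510) = 12.0188 km
  D: √((0.0604·111.32)² + (-0.1656·86.03)²) = √(45.208518 + 202.964700) = 15.7535 km
  → nearest: C (12.0188 km)
Q3 at 39.4119°N, 72.7488°W:
  A: √((0.0674·111.32)² + (0.0480·86.03)²) = √(56.294529 + 17.052275) = 8.5643 km
  B: √((0.0317·111.32)² + (0.0718·86.03)²) = √(12.452740 + 38.154761) = 7.1139 km
  C: √((-0.0939·111.32)² + (-0.0054·86.03)²) = √(109.264122 + 0.215818) = 10.4633 km
  D: √((-0.0508·111.32)² + (-0.0331·86.03)²) = √(31.979658 + 8.108786) = 6.3315 km
  → nearest: D (6.3315 km)

Q1→A; Q2→C; Q3→D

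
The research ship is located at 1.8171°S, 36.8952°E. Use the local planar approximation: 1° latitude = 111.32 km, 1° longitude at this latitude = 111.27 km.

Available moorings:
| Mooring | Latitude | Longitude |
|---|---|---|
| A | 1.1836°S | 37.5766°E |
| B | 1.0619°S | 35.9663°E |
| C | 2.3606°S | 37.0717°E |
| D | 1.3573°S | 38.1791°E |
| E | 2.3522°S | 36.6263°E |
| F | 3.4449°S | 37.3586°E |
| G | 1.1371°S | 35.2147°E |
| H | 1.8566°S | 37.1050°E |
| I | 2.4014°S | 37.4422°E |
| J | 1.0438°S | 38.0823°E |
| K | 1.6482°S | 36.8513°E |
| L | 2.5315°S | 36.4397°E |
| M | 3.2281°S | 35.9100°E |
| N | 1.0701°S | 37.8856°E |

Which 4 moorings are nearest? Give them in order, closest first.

Distances from 1.8171°S, 36.8952°E:
A: √((0.6335·111.32)² + (0.6814·111.27)²) = √(4973.242470 + 5748.578080) = 103.5462 km
B: √((0.7552·111.32)² + (-0.9289·111.27)²) = √(7067.573894 + 10683.021486) = 133.2314 km
C: √((-0.5435·111.32)² + (0.1765·111.27)²) = √(3660.542826 + 385.696409) = 63.6101 km
D: √((0.4598·111.32)² + (1.2839·111.27)²) = √(2619.897673 + 20408.851883) = 151.7523 km
E: √((-0.5351·111.32)² + (-0.2689·111.27)²) = √(3548.267042 + 895.236500) = 66.6596 km
F: √((-1.6278·111.32)² + (0.4634·111.27)²) = √(32835.866675 + 2658.693263) = 188.4000 km
G: √((0.6800·111.32)² + (-1.6805·111.27)²) = √(5730.126646 + 34964.974006) = 201.7303 km
H: √((-0.0395·111.32)² + (0.2098·111.27)²) = √(19.334840 + 544.963159) = 23.7550 km
I: √((-0.5843·111.32)² + (0.5470·111.27)²) = √(4230.757840 + 3704.510489) = 89.0801 km
J: √((0.7733·111.32)² + (1.1871·111.27)²) = √(7410.413047 + 17447.402741) = 157.6636 km
K: √((0.1689·111.32)² + (-0.0439·111.27)²) = √(353.513249 + 23.860812) = 19.4261 km
L: √((-0.7144·111.32)² + (-0.4555·111.27)²) = √(6324.545001 + 2568.815652) = 94.3046 km
M: √((-1.4110·111.32)² + (-0.9852·111.27)²) = √(24671.776539 + 12017.246855) = 191.5438 km
N: √((0.7470·111.32)² + (0.9904·111.27)²) = √(6914.926988 + 12144.438486) = 138.0557 km
Sorted: K (19.4261 km) < H (23.7550 km) < C (63.6101 km) < E (66.6596 km) < I (89.0801 km) < L (94.3046 km) < …

K, H, C, E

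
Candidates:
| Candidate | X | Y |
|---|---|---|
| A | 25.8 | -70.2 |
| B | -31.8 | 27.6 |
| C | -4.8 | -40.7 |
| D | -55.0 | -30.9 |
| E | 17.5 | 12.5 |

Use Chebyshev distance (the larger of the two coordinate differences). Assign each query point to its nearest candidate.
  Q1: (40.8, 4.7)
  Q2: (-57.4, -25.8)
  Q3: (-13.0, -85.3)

Q1→E; Q2→D; Q3→A

Q1 at (40.8, 4.7):
  A: max(|-15.0|, |-74.9|) = 74.9000
  B: max(|-72.6|, |22.9|) = 72.6000
  C: max(|-45.6|, |-45.4|) = 45.6000
  D: max(|-95.8|, |-35.6|) = 95.8000
  E: max(|-23.3|, |7.8|) = 23.3000
  → nearest: E (23.3000)
Q2 at (-57.4, -25.8):
  A: max(|83.2|, |-44.4|) = 83.2000
  B: max(|25.6|, |53.4|) = 53.4000
  C: max(|52.6|, |-14.9|) = 52.6000
  D: max(|2.4|, |-5.1|) = 5.1000
  E: max(|74.9|, |38.3|) = 74.9000
  → nearest: D (5.1000)
Q3 at (-13.0, -85.3):
  A: max(|38.8|, |15.1|) = 38.8000
  B: max(|-18.8|, |112.9|) = 112.9000
  C: max(|8.2|, |44.6|) = 44.6000
  D: max(|-42.0|, |54.4|) = 54.4000
  E: max(|30.5|, |97.8|) = 97.8000
  → nearest: A (38.8000)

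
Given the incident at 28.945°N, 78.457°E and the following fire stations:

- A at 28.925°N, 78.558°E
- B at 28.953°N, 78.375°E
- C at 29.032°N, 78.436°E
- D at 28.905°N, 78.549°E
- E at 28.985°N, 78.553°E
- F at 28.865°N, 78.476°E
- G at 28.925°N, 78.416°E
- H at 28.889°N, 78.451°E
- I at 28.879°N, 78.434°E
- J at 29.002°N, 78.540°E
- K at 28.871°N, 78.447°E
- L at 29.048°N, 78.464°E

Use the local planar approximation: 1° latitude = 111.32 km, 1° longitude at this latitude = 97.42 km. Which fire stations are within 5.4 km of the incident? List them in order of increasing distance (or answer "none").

G

Distances from 28.945°N, 78.457°E:
A: √((-0.020·111.32)² + (0.101·97.42)²) = √(4.95686 + 96.81419) = 10.088 km
B: √((0.008·111.32)² + (-0.082·97.42)²) = √(0.79310 + 63.81517) = 8.038 km
C: √((0.087·111.32)² + (-0.021·97.42)²) = √(93.79613 + 4.18538) = 9.899 km
D: √((-0.040·111.32)² + (0.092·97.42)²) = √(19.82743 + 80.32892) = 10.008 km
E: √((0.040·111.32)² + (0.096·97.42)²) = √(19.82743 + 87.46589) = 10.358 km
F: √((-0.080·111.32)² + (0.019·97.42)²) = √(79.30971 + 3.42613) = 9.096 km
G: √((-0.020·111.32)² + (-0.041·97.42)²) = √(4.95686 + 15.95379) = 4.573 km
H: √((-0.056·111.32)² + (-0.006·97.42)²) = √(38.86176 + 0.34166) = 6.261 km
I: √((-0.066·111.32)² + (-0.023·97.42)²) = √(53.98017 + 5.02056) = 7.681 km
J: √((0.057·111.32)² + (0.083·97.42)²) = √(40.26207 + 65.38113) = 10.278 km
K: √((-0.074·111.32)² + (-0.010·97.42)²) = √(67.85937 + 0.94907) = 8.295 km
L: √((0.103·111.32)² + (0.007·97.42)²) = √(131.46824 + 0.46504) = 11.486 km
Threshold 5.4 km: G (4.573 km) is within range.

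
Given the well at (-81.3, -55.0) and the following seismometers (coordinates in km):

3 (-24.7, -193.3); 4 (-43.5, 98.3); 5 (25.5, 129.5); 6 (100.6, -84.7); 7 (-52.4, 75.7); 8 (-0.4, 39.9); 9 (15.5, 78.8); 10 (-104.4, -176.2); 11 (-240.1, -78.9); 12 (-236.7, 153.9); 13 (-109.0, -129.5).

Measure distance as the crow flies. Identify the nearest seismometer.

13

Distances from (-81.3, -55.0):
3: 149.4 km
4: 157.9 km
5: 213.2 km
6: 184.3 km
7: 133.9 km
8: 124.7 km
9: 165.1 km
10: 123.4 km
11: 160.6 km
12: 260.4 km
13: 79.5 km
Minimum: 13 at 79.5 km.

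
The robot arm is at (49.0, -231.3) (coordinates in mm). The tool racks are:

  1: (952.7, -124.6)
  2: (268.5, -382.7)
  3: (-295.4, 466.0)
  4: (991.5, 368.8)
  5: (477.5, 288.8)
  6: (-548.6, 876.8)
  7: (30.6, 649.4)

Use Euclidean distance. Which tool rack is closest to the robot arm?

2

Distances from (49.0, -231.3):
1: √((903.7)² + (106.7)²) = √(816673.690 + 11384.890) = 910.0 mm
2: √((219.5)² + (-151.4)²) = √(48180.250 + 22921.960) = 266.6 mm
3: √((-344.4)² + (697.3)²) = √(118611.360 + 486227.290) = 777.7 mm
4: √((942.5)² + (600.1)²) = √(888306.250 + 360120.010) = 1117.3 mm
5: √((428.5)² + (520.1)²) = √(183612.250 + 270504.010) = 673.9 mm
6: √((-597.6)² + (1108.1)²) = √(357125.760 + 1227885.610) = 1259.0 mm
7: √((-18.4)² + (880.7)²) = √(338.560 + 775632.490) = 880.9 mm
Minimum: 2 at 266.6 mm.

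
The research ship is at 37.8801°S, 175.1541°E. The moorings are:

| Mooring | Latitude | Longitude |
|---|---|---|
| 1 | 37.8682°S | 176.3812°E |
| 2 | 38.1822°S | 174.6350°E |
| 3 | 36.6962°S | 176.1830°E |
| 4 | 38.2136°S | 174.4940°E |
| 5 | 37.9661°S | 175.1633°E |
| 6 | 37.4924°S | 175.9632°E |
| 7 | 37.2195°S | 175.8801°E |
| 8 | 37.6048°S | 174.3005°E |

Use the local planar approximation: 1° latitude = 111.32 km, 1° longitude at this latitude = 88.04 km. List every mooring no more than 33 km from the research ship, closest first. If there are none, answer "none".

5

Distances from 37.8801°S, 175.1541°E:
1: √((0.0119·111.32)² + (1.2271·88.04)²) = √(1.754851 + 11671.320092) = 108.0420 km
2: √((-0.3021·111.32)² + (-0.5191·88.04)²) = √(1130.961565 + 2088.632952) = 56.7415 km
3: √((1.1839·111.32)² + (1.0289·88.04)²) = √(17369.064841 + 8205.525552) = 159.9206 km
4: √((-0.3335·111.32)² + (-0.6601·88.04)²) = √(1378.281960 + 3377.376936) = 68.9613 km
5: √((-0.0860·111.32)² + (0.0092·88.04)²) = √(91.652285 + 0.656048) = 9.6077 km
6: √((0.3877·111.32)² + (0.8091·88.04)²) = √(1862.678910 + 5074.163653) = 83.2877 km
7: √((0.6606·111.32)² + (0.7260·88.04)²) = √(5407.836267 + 4085.388002) = 97.4332 km
8: √((0.2753·111.32)² + (-0.8536·88.04)²) = √(939.201588 + 5647.664384) = 81.1595 km
Threshold 33 km: 5 (9.6077 km) is within range.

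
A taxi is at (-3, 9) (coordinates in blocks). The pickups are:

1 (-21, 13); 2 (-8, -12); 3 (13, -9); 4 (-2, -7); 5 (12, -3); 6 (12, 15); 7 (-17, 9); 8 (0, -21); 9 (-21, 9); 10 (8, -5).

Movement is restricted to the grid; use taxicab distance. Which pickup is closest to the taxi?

7

Distances from (-3, 9):
1: |-18| + |4| = 18 + 4 = 22 blocks
2: |-5| + |-21| = 5 + 21 = 26 blocks
3: |16| + |-18| = 16 + 18 = 34 blocks
4: |1| + |-16| = 1 + 16 = 17 blocks
5: |15| + |-12| = 15 + 12 = 27 blocks
6: |15| + |6| = 15 + 6 = 21 blocks
7: |-14| + |0| = 14 + 0 = 14 blocks
8: |3| + |-30| = 3 + 30 = 33 blocks
9: |-18| + |0| = 18 + 0 = 18 blocks
10: |11| + |-14| = 11 + 14 = 25 blocks
Minimum: 7 at 14 blocks.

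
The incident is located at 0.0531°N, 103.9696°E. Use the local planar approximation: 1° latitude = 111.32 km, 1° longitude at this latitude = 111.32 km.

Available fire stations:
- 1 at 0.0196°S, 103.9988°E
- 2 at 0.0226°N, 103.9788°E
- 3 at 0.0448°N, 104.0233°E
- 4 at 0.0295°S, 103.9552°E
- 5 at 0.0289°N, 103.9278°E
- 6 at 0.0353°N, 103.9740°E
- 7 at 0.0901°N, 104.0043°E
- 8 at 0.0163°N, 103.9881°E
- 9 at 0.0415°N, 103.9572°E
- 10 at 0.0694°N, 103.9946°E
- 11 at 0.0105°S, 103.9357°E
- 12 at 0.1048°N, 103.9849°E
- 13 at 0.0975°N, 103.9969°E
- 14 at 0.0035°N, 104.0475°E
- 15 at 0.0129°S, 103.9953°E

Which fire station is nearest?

Distances from 0.0531°N, 103.9696°E:
1: 8.7214 km
2: 3.5464 km
3: 6.0489 km
4: 9.3337 km
5: 5.3767 km
6: 2.0411 km
7: 5.6468 km
8: 4.5851 km
9: 1.8902 km
10: 3.3223 km
11: 8.0229 km
12: 6.0020 km
13: 5.8022 km
14: 10.2804 km
15: 7.8845 km
Minimum: 9 at 1.8902 km.

9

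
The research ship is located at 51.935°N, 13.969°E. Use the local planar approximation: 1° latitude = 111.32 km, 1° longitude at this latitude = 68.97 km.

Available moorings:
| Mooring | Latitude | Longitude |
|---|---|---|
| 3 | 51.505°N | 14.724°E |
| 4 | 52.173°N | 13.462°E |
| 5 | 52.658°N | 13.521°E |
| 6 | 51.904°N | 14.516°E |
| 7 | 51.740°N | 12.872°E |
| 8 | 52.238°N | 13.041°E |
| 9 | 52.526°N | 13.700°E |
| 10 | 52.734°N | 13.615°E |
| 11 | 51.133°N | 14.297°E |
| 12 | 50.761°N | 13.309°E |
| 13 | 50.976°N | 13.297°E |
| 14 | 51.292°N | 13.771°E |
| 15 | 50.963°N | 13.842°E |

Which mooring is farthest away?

12

Distances from 51.935°N, 13.969°E:
3: √((-0.430·111.32)² + (0.755·68.97)²) = √(2291.30713 + 2711.52963) = 70.731 km
4: √((0.238·111.32)² + (-0.507·68.97)²) = √(701.94051 + 1222.74634) = 43.871 km
5: √((0.723·111.32)² + (-0.448·68.97)²) = √(6477.73220 + 954.72101) = 86.212 km
6: √((-0.031·111.32)² + (0.547·68.97)²) = √(11.90885 + 1423.29559) = 37.884 km
7: √((-0.195·111.32)² + (-1.097·68.97)²) = √(471.21121 + 5724.44922) = 78.713 km
8: √((0.303·111.32)² + (-0.928·68.97)²) = √(1137.71020 + 4096.53250) = 72.348 km
9: √((0.591·111.32)² + (-0.269·68.97)²) = √(4328.33989 + 344.21121) = 68.356 km
10: √((0.799·111.32)² + (-0.354·68.97)²) = √(7911.15610 + 596.11078) = 92.235 km
11: √((-0.802·111.32)² + (0.328·68.97)²) = √(7970.67556 + 511.76212) = 92.100 km
12: √((-1.174·111.32)² + (-0.660·68.97)²) = √(17079.79246 + 2072.08861) = 138.390 km
13: √((-0.959·111.32)² + (-0.672·68.97)²) = √(11396.81791 + 2148.12227) = 116.383 km
14: √((-0.643·111.32)² + (-0.198·68.97)²) = √(5123.51888 + 186.48797) = 72.870 km
15: √((-0.972·111.32)² + (-0.127·68.97)²) = √(11707.89787 + 76.72341) = 108.557 km
Maximum: 12 at 138.390 km.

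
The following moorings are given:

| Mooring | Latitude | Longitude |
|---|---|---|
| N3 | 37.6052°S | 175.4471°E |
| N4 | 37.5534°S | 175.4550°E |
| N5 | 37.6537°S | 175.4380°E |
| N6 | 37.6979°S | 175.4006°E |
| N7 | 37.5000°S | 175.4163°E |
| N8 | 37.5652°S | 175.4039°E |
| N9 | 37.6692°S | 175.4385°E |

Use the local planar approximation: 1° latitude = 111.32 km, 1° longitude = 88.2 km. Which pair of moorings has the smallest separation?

N5 and N9

Pairwise distances:
N3–N4: 5.8083 km
N3–N5: 5.4584 km
N3–N6: 11.1045 km
N3–N7: 12.0218 km
N3–N8: 5.8605 km
N3–N9: 7.1647 km
N4–N5: 11.2656 km
N4–N6: 16.7861 km
N4–N7: 6.8548 km
N4–N8: 4.6945 km
N4–N9: 12.9727 km
N5–N6: 5.9238 km
N5–N7: 17.2166 km
N5–N8: 10.3007 km
N5–N9: 1.7260 km
N6–N7: 22.0737 km
N6–N8: 14.7750 km
N6–N9: 4.6240 km
N7–N8: 7.3400 km
N7–N9: 18.9368 km
N8–N9: 11.9727 km
Closest pair: N5–N9 at 1.7260 km.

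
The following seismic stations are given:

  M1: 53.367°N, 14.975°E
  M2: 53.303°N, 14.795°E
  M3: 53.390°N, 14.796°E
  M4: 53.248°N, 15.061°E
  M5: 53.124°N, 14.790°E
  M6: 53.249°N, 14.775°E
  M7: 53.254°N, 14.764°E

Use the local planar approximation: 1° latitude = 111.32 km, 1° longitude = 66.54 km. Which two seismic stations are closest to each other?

M6 and M7

Pairwise distances:
M6–M7: 0.920 km
M2–M7: 5.832 km
M2–M6: 6.157 km
M2–M3: 9.685 km
M1–M3: 12.183 km
M1–M2: 13.936 km
M5–M6: 13.951 km
M1–M4: 14.430 km
M5–M7: 14.575 km
M3–M7: 15.289 km
M3–M6: 15.758 km
M1–M6: 18.699 km
M2–M4: 18.729 km
M1–M7: 18.851 km
M4–M6: 19.031 km
M4–M7: 19.774 km
M2–M5: 19.929 km
M4–M5: 22.709 km
M3–M4: 23.681 km
M3–M5: 29.614 km
M1–M5: 29.720 km
Closest pair: M6–M7 at 0.920 km.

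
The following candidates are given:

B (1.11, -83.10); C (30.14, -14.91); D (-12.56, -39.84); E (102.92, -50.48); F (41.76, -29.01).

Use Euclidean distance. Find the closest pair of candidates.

Pairwise distances:
B–C: 74.11
B–D: 45.37
B–E: 106.91
B–F: 67.66
C–D: 49.44
C–E: 81.01
C–F: 18.27
D–E: 115.97
D–F: 55.39
E–F: 64.82
Closest pair: C–F at 18.27.

C and F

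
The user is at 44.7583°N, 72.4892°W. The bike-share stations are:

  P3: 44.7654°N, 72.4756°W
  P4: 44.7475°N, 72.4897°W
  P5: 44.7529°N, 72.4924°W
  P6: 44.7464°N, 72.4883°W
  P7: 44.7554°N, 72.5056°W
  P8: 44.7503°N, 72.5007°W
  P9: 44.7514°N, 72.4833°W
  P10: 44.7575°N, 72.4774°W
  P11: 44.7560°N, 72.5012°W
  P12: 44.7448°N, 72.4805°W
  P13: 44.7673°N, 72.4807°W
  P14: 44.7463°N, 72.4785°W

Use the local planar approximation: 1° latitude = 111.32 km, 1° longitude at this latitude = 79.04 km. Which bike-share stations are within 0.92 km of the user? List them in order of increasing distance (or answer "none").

P5, P9

Distances from 44.7583°N, 72.4892°W:
P3: √((0.0071·111.32)² + (0.0136·79.04)²) = √(0.624688 + 1.155505) = 1.3342 km
P4: √((-0.0108·111.32)² + (-0.0005·79.04)²) = √(1.445419 + 0.001562) = 1.2029 km
P5: √((-0.0054·111.32)² + (-0.0032·79.04)²) = √(0.361355 + 0.063973) = 0.6522 km
P6: √((-0.0119·111.32)² + (0.0009·79.04)²) = √(1.754851 + 0.005060) = 1.3266 km
P7: √((-0.0029·111.32)² + (-0.0164·79.04)²) = √(0.104218 + 1.680280) = 1.3359 km
P8: √((-0.0080·111.32)² + (-0.0115·79.04)²) = √(0.793097 + 0.826208) = 1.2725 km
P9: √((-0.0069·111.32)² + (0.0059·79.04)²) = √(0.589990 + 0.217469) = 0.8986 km
P10: √((-0.0008·111.32)² + (0.0118·79.04)²) = √(0.007931 + 0.869877) = 0.9369 km
P11: √((-0.0023·111.32)² + (-0.0120·79.04)²) = √(0.065554 + 0.899614) = 0.9824 km
P12: √((-0.0135·111.32)² + (0.0087·79.04)²) = √(2.258468 + 0.472860) = 1.6527 km
P13: √((0.0090·111.32)² + (0.0085·79.04)²) = √(1.003764 + 0.451369) = 1.2063 km
P14: √((-0.0120·111.32)² + (0.0107·79.04)²) = √(1.784469 + 0.715256) = 1.5811 km
Threshold 0.92 km: P5 (0.6522 km), P9 (0.8986 km) are within range.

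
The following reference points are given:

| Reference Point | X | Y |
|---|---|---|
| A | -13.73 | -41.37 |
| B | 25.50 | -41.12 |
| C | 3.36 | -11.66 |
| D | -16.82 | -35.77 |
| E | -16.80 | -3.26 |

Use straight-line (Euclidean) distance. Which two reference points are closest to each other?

Pairwise distances:
A–D: 6.40
C–E: 21.84
C–D: 31.44
D–E: 32.51
A–C: 34.27
B–C: 36.85
A–E: 38.23
A–B: 39.23
B–D: 42.66
B–E: 56.77
Closest pair: A–D at 6.40.

A and D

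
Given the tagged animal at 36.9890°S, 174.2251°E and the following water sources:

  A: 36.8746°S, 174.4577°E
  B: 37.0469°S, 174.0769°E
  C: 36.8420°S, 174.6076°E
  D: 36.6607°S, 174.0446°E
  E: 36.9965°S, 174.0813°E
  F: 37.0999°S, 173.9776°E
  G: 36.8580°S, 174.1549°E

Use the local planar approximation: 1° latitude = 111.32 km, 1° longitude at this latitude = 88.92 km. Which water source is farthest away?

D

Distances from 36.9890°S, 174.2251°E:
A: 24.2891 km
B: 14.6698 km
C: 37.7438 km
D: 39.9154 km
E: 12.8139 km
F: 25.2339 km
G: 15.8627 km
Maximum: D at 39.9154 km.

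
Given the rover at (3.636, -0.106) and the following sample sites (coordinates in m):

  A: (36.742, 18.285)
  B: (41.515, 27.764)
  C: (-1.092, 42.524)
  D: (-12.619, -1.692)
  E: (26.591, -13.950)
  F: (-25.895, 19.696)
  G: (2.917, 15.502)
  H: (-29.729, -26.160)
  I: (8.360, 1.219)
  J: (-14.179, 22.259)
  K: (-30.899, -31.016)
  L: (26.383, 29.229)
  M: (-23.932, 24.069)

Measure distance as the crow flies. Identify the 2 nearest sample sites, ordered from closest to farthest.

Distances from (3.636, -0.106):
A: 37.871 m
B: 47.027 m
C: 42.891 m
D: 16.332 m
E: 26.806 m
F: 35.556 m
G: 15.625 m
H: 42.332 m
I: 4.906 m
J: 28.593 m
K: 46.348 m
L: 37.121 m
M: 36.666 m
Sorted: I (4.906 m) < G (15.625 m) < D (16.332 m) < E (26.806 m) < …

I, G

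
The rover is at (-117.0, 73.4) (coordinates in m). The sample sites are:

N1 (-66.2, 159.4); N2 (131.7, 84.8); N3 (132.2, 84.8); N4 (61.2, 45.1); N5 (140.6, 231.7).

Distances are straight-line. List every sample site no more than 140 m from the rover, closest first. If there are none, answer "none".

Distances from (-117.0, 73.4):
N1: 99.9 m
N2: 249.0 m
N3: 249.5 m
N4: 180.4 m
N5: 302.4 m
Threshold 140 m: N1 (99.9 m) is within range.

N1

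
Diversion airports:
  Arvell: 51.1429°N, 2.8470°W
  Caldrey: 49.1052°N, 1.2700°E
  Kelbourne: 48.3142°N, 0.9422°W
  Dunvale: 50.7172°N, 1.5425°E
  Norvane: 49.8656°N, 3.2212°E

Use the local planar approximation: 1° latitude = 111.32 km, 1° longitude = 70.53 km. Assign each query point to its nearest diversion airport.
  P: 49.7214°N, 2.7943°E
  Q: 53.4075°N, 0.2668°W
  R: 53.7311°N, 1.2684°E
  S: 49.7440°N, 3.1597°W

P→Norvane; Q→Arvell; R→Dunvale; S→Arvell

P at 49.7214°N, 2.7943°E:
  Arvell: √((1.4215·111.32)² + (-5.6413·70.53)²) = √(25040.334344 + 158309.201831) = 428.1933 km
  Caldrey: √((-0.6162·111.32)² + (-1.5243·70.53)²) = √(4705.326706 + 11558.159064) = 127.5284 km
  Kelbourne: √((-1.4072·111.32)² + (-3.7365·70.53)²) = √(24539.067103 + 69450.878064) = 306.5778 km
  Dunvale: √((0.9958·111.32)² + (-1.2518·70.53)²) = √(12288.267001 + 7795.027688) = 141.7155 km
  Norvane: √((0.1442·111.32)² + (0.4269·70.53)²) = √(257.677748 + 906.567357) = 34.1210 km
  → nearest: Norvane (34.1210 km)
Q at 53.4075°N, 0.2668°W:
  Arvell: √((-2.2646·111.32)² + (-2.5802·70.53)²) = √(63552.026165 + 33117.268526) = 310.9169 km
  Caldrey: √((-4.3023·111.32)² + (1.5368·70.53)²) = √(229375.895107 + 11748.501357) = 491.0442 km
  Kelbourne: √((-5.0933·111.32)² + (-0.6754·70.53)²) = √(321473.301096 + 2269.184876) = 568.9837 km
  Dunvale: √((-2.6903·111.32)² + (1.8093·70.53)²) = √(89690.783654 + 16284.293979) = 325.5381 km
  Norvane: √((-3.5419·111.32)² + (3.4880·70.53)²) = √(155460.115535 + 60520.250955) = 464.7369 km
  → nearest: Arvell (310.9169 km)
R at 53.7311°N, 1.2684°E:
  Arvell: √((-2.5882·111.32)² + (-4.1154·70.53)²) = √(83012.226248 + 84250.381125) = 408.9775 km
  Caldrey: √((-4.6259·111.32)² + (0.0016·70.53)²) = √(265178.845648 + 0.012735) = 514.9552 km
  Kelbourne: √((-5.4169·111.32)² + (-2.2106·70.53)²) = √(363620.225535 + 24309.056278) = 622.8397 km
  Dunvale: √((-3.0139·111.32)² + (0.2741·70.53)²) = √(112565.180562 + 373.736779) = 336.0639 km
  Norvane: √((-3.8655·111.32)² + (1.9528·70.53)²) = √(185164.510132 + 18969.823954) = 451.8123 km
  → nearest: Dunvale (336.0639 km)
S at 49.7440°N, 3.1597°W:
  Arvell: √((1.3989·111.32)² + (0.3127·70.53)²) = √(24250.446300 + 486.411159) = 157.2796 km
  Caldrey: √((-0.6388·111.32)² + (4.4297·70.53)²) = √(5056.805041 + 97610.468492) = 320.4173 km
  Kelbourne: √((-1.4298·111.32)² + (2.2175·70.53)²) = √(25333.604184 + 24461.046020) = 223.1471 km
  Dunvale: √((0.9732·111.32)² + (4.7022·70.53)²) = √(11736.824100 + 109989.179422) = 348.8925 km
  Norvane: √((0.1216·111.32)² + (6.3809·70.53)²) = √(183.237157 + 202540.391314) = 450.2484 km
  → nearest: Arvell (157.2796 km)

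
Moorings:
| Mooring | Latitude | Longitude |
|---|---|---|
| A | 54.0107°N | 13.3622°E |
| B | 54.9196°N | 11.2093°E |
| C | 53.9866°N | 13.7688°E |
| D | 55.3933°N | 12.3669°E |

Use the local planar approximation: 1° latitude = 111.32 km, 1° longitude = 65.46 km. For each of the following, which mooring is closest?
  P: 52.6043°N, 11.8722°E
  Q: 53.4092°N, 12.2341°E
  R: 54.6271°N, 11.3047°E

P→A; Q→A; R→B

P at 52.6043°N, 11.8722°E:
  A: √((1.4064·111.32)² + (1.4900·65.46)²) = √(24511.173878 + 9513.154253) = 184.4568 km
  B: √((2.3153·111.32)² + (-0.6629·65.46)²) = √(66429.493155 + 1882.990114) = 261.3666 km
  C: √((1.3823·111.32)² + (1.8966·65.46)²) = √(23678.326861 + 15413.579061) = 197.7167 km
  D: √((2.7890·111.32)² + (0.4947·65.46)²) = √(96392.539893 + 1048.662704) = 312.1557 km
  → nearest: A (184.4568 km)
Q at 53.4092°N, 12.2341°E:
  A: √((0.6015·111.32)² + (1.1281·65.46)²) = √(4483.505003 + 5453.146941) = 99.6828 km
  B: √((1.5104·111.32)² + (-1.0248·65.46)²) = √(28270.295577 + 4500.183629) = 181.0262 km
  C: √((0.5774·111.32)² + (1.5347·65.46)²) = √(4131.425773 + 10092.505347) = 119.2641 km
  D: √((1.9841·111.32)² + (0.1328·65.46)²) = √(48783.562201 + 75.569779) = 221.0410 km
  → nearest: A (99.6828 km)
R at 54.6271°N, 11.3047°E:
  A: √((-0.6164·111.32)² + (2.0575·65.46)²) = √(4708.381617 + 18139.766388) = 151.1560 km
  B: √((0.2925·111.32)² + (-0.0954·65.46)²) = √(1060.225233 + 38.998576) = 33.1545 km
  C: √((-0.6405·111.32)² + (2.4641·65.46)²) = √(5083.755596 + 26017.685484) = 176.3560 km
  D: √((0.7662·111.32)² + (1.0622·65.46)²) = √(7274.961354 + 4834.645067) = 110.0437 km
  → nearest: B (33.1545 km)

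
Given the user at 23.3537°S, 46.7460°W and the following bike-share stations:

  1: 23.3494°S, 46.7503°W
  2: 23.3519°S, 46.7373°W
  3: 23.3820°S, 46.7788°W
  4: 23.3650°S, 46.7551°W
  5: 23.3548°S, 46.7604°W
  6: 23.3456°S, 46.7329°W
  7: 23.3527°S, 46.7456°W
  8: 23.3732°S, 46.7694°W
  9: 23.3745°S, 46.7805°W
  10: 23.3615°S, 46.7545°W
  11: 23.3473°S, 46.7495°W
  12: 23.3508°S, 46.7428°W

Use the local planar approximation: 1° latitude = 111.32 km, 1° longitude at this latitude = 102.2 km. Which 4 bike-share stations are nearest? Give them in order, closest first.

7, 12, 1, 11

Distances from 23.3537°S, 46.7460°W:
1: 0.6498 km
2: 0.9114 km
3: 4.6002 km
4: 1.5644 km
5: 1.4768 km
6: 1.6142 km
7: 0.1186 km
8: 3.2298 km
9: 4.2182 km
10: 1.2282 km
11: 0.7972 km
12: 0.4595 km
Sorted: 7 (0.1186 km) < 12 (0.4595 km) < 1 (0.6498 km) < 11 (0.7972 km) < 2 (0.9114 km) < 10 (1.2282 km) < …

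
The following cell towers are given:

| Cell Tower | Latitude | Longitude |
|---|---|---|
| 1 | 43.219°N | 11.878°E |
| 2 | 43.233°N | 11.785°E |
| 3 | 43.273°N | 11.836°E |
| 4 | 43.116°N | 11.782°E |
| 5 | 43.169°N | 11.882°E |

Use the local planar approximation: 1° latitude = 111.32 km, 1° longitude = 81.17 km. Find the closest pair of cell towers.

Pairwise distances:
1–5: 5.575 km
2–3: 6.080 km
1–3: 6.911 km
1–2: 7.708 km
4–5: 10.035 km
2–5: 10.618 km
3–5: 12.164 km
2–4: 13.027 km
1–4: 13.863 km
3–4: 18.018 km
Closest pair: 1–5 at 5.575 km.

1 and 5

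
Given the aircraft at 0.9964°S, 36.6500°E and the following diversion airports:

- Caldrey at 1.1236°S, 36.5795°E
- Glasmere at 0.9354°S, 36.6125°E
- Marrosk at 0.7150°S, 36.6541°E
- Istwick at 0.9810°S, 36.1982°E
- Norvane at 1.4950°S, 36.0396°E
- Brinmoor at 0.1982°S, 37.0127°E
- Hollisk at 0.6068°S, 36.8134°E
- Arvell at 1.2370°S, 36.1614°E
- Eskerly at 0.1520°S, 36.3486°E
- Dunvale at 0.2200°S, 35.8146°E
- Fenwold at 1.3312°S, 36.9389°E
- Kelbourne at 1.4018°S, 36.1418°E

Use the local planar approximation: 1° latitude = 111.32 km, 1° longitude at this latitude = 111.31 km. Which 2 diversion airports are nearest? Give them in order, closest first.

Distances from 0.9964°S, 36.6500°E:
Caldrey: √((-0.1272·111.32)² + (-0.0705·111.31)²) = √(200.502881 + 61.580980) = 16.1890 km
Glasmere: √((0.0610·111.32)² + (-0.0375·111.31)²) = √(46.111162 + 17.423320) = 7.9709 km
Marrosk: √((0.2814·111.32)² + (0.0041·111.31)²) = √(981.283692 + 0.208274) = 31.3288 km
Istwick: √((0.0154·111.32)² + (-0.4518·111.31)²) = √(2.938920 + 2529.069818) = 50.3191 km
Norvane: √((-0.4986·111.32)² + (-0.6104·111.31)²) = √(3080.710889 + 4616.336042) = 87.7328 km
Brinmoor: √((0.7982·111.32)² + (0.3627·111.31)²) = √(7895.321916 + 1629.909446) = 97.5973 km
Hollisk: √((0.3896·111.32)² + (0.1634·111.31)²) = √(1880.980493 + 330.805308) = 47.0296 km
Arvell: √((-0.2406·111.32)² + (-0.4886·111.31)²) = √(717.360800 + 2957.844175) = 60.6235 km
Eskerly: √((0.8444·111.32)² + (-0.3014·111.31)²) = √(8835.738306 + 1125.524263) = 99.8061 km
Dunvale: √((0.7764·111.32)² + (-0.8354·111.31)²) = √(7469.945767 + 8646.837699) = 126.9519 km
Fenwold: √((-0.3348·111.32)² + (0.2889·111.31)²) = √(1389.048129 + 1034.102169) = 49.2255 km
Kelbourne: √((-0.4054·111.32)² + (-0.5082·111.31)²) = √(2036.638194 + 3199.909435) = 72.3640 km
Sorted: Glasmere (7.9709 km) < Caldrey (16.1890 km) < Marrosk (31.3288 km) < Hollisk (47.0296 km) < …

Glasmere, Caldrey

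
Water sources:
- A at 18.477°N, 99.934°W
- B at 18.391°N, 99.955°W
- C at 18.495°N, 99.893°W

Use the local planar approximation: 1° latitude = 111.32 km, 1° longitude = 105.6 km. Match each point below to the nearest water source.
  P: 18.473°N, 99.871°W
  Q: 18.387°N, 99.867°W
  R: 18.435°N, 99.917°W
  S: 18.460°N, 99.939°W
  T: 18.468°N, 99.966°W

P→C; Q→B; R→A; S→A; T→A

P at 18.473°N, 99.871°W:
  A: 6.668 km
  B: 12.728 km
  C: 3.376 km
  → nearest: C (3.376 km)
Q at 18.387°N, 99.867°W:
  A: 12.265 km
  B: 9.303 km
  C: 12.332 km
  → nearest: B (9.303 km)
R at 18.435°N, 99.917°W:
  A: 5.008 km
  B: 6.332 km
  C: 7.144 km
  → nearest: A (5.008 km)
S at 18.460°N, 99.939°W:
  A: 1.965 km
  B: 7.865 km
  C: 6.227 km
  → nearest: A (1.965 km)
T at 18.468°N, 99.966°W:
  A: 3.525 km
  B: 8.650 km
  C: 8.274 km
  → nearest: A (3.525 km)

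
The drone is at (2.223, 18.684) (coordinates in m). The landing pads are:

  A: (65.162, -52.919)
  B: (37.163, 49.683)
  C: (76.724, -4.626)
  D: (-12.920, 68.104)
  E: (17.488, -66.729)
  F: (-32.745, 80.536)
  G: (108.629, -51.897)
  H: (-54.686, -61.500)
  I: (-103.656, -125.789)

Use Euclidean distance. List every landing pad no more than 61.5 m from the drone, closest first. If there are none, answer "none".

Distances from (2.223, 18.684):
A: √((62.939)² + (-71.603)²) = √(3961.31772 + 5126.98961) = 95.333 m
B: √((34.940)² + (30.999)²) = √(1220.80360 + 960.93800) = 46.709 m
C: √((74.501)² + (-23.310)²) = √(5550.39900 + 543.35610) = 78.063 m
D: √((-15.143)² + (49.420)²) = √(229.31045 + 2442.33640) = 51.688 m
E: √((15.265)² + (-85.413)²) = √(233.02023 + 7295.38057) = 86.766 m
F: √((-34.968)² + (61.852)²) = √(1222.76102 + 3825.66990) = 71.052 m
G: √((106.406)² + (-70.581)²) = √(11322.23684 + 4981.67756) = 127.687 m
H: √((-56.909)² + (-80.184)²) = √(3238.63428 + 6429.47386) = 98.327 m
I: √((-105.879)² + (-144.473)²) = √(11210.36264 + 20872.44773) = 179.117 m
Threshold 61.5 m: B (46.709 m), D (51.688 m) are within range.

B, D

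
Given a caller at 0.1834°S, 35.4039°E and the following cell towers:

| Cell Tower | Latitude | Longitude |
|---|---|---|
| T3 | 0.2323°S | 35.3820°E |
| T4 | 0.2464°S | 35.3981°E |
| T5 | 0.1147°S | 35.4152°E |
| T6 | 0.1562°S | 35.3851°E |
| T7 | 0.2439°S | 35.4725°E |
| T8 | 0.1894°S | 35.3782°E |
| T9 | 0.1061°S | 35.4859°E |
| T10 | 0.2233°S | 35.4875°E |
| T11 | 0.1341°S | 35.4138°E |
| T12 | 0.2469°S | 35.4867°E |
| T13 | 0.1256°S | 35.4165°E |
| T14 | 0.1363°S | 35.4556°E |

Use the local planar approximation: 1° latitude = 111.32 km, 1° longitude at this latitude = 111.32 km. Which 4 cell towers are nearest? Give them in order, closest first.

Distances from 0.1834°S, 35.4039°E:
T3: √((-0.0489·111.32)² + (-0.0219·111.32)²) = √(29.632215 + 5.943395) = 5.9645 km
T4: √((-0.0630·111.32)² + (-0.0058·111.32)²) = √(49.184413 + 0.416872) = 7.0428 km
T5: √((0.0687·111.32)² + (0.0113·111.32)²) = √(58.487071 + 1.582353) = 7.7504 km
T6: √((0.0272·111.32)² + (-0.0188·111.32)²) = √(9.168203 + 4.379879) = 3.6808 km
T7: √((-0.0605·111.32)² + (0.0686·111.32)²) = √(45.358339 + 58.316926) = 10.1821 km
T8: √((-0.0060·111.32)² + (-0.0257·111.32)²) = √(0.446117 + 8.184886) = 2.9379 km
T9: √((0.0773·111.32)² + (0.0820·111.32)²) = √(74.046645 + 83.324765) = 12.5448 km
T10: √((-0.0399·111.32)² + (0.0836·111.32)²) = √(19.728415 + 86.608188) = 10.3120 km
T11: √((0.0493·111.32)² + (0.0099·111.32)²) = √(30.118978 + 1.214554) = 5.5976 km
T12: √((-0.0635·111.32)² + (0.0828·111.32)²) = √(49.968216 + 84.958546) = 11.6158 km
T13: √((0.0578·111.32)² + (0.0126·111.32)²) = √(41.400165 + 1.967377) = 6.5854 km
T14: √((0.0471·111.32)² + (0.0517·111.32)²) = √(27.490853 + 33.122833) = 7.7855 km
Sorted: T8 (2.9379 km) < T6 (3.6808 km) < T11 (5.5976 km) < T3 (5.9645 km) < T13 (6.5854 km) < T4 (7.0428 km) < …

T8, T6, T11, T3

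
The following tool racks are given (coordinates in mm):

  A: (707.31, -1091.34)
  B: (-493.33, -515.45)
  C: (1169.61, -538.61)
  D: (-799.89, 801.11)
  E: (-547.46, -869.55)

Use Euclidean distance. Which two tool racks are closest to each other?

Pairwise distances:
A–B: √((-1200.64)² + (575.89)²) = √(1441536.4096 + 331649.2921) = 1331.61 mm
A–C: √((462.30)² + (552.73)²) = √(213721.2900 + 305510.4529) = 720.58 mm
A–D: √((-1507.20)² + (1892.45)²) = √(2271651.8400 + 3581367.0025) = 2419.30 mm
A–E: √((-1254.77)² + (221.79)²) = √(1574447.7529 + 49190.8041) = 1274.22 mm
B–C: √((1662.94)² + (-23.16)²) = √(2765369.4436 + 536.3856) = 1663.10 mm
B–D: √((-306.56)² + (1316.56)²) = √(93979.0336 + 1733330.2336) = 1351.78 mm
B–E: √((-54.13)² + (-354.10)²) = √(2930.0569 + 125386.8100) = 358.21 mm
C–D: √((-1969.50)² + (1339.72)²) = √(3878930.2500 + 1794849.6784) = 2381.97 mm
C–E: √((-1717.07)² + (-330.94)²) = √(2948329.3849 + 109521.2836) = 1748.67 mm
D–E: √((252.43)² + (-1670.66)²) = √(63720.9049 + 2791104.8356) = 1689.62 mm
Closest pair: B–E at 358.21 mm.

B and E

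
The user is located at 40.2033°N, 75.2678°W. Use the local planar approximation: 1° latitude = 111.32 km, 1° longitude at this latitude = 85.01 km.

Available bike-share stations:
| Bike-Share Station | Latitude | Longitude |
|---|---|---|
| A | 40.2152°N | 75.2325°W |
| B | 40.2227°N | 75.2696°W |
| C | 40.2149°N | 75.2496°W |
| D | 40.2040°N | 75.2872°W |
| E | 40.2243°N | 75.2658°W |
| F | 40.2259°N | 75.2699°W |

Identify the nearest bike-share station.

Distances from 40.2033°N, 75.2678°W:
A: √((0.0119·111.32)² + (0.0353·85.01)²) = √(1.754851 + 9.005119) = 3.2802 km
B: √((0.0194·111.32)² + (-0.0018·85.01)²) = √(4.663907 + 0.023415) = 2.1650 km
C: √((0.0116·111.32)² + (0.0182·85.01)²) = √(1.667487 + 2.393772) = 2.0153 km
D: √((0.0007·111.32)² + (-0.0194·85.01)²) = √(0.006072 + 2.719841) = 1.6510 km
E: √((0.0210·111.32)² + (0.0020·85.01)²) = √(5.464935 + 0.028907) = 2.3439 km
F: √((0.0226·111.32)² + (-0.0021·85.01)²) = √(6.329411 + 0.031870) = 2.5222 km
Minimum: D at 1.6510 km.

D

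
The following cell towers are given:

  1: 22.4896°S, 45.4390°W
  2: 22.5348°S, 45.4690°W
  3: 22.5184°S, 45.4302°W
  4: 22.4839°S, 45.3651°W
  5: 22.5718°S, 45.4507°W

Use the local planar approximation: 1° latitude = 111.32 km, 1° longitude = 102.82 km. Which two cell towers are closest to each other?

1 and 3

Pairwise distances:
1–2: 5.9019 km
1–3: 3.3313 km
1–4: 7.6248 km
1–5: 9.2292 km
2–3: 4.3873 km
2–4: 12.0926 km
2–5: 4.5283 km
3–4: 7.7171 km
3–5: 6.3071 km
4–5: 13.1610 km
Closest pair: 1–3 at 3.3313 km.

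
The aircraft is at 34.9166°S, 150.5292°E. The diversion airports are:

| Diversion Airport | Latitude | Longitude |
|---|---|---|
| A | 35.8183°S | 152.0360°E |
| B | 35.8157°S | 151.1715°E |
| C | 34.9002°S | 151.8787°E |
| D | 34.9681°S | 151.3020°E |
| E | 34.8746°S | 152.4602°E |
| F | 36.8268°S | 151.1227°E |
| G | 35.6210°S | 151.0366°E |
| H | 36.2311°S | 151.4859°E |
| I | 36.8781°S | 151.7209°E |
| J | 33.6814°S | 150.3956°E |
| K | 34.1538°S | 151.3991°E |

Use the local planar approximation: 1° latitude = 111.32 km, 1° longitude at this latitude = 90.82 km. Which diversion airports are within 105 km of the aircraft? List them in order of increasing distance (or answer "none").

D, G

Distances from 34.9166°S, 150.5292°E:
A: √((-0.9017·111.32)² + (1.5068·90.82)²) = √(10075.591113 + 18727.259057) = 169.7140 km
B: √((-0.8991·111.32)² + (0.6423·90.82)²) = √(10017.570111 + 3402.818922) = 115.8464 km
C: √((0.0164·111.32)² + (1.3495·90.82)²) = √(3.332991 + 15021.343343) = 122.5752 km
D: √((-0.0515·111.32)² + (0.7728·90.82)²) = √(32.867060 + 4926.031923) = 70.4195 km
E: √((0.0420·111.32)² + (1.9310·90.82)²) = √(21.859739 + 30755.836442) = 175.4357 km
F: √((-1.9102·111.32)² + (0.5935·90.82)²) = √(45217.242782 + 2905.390029) = 219.3687 km
G: √((-0.7044·111.32)² + (0.5074·90.82)²) = √(6148.725285 + 2123.556991) = 90.9521 km
H: √((-1.3145·111.32)² + (0.9567·90.82)²) = √(21412.509872 + 7549.436614) = 170.1821 km
I: √((-1.9615·111.32)² + (1.1917·90.82)²) = √(47678.547923 + 11713.774893) = 243.7054 km
J: √((1.2352·111.32)² + (-0.1336·90.82)²) = √(18906.927606 + 147.223084) = 138.0368 km
K: √((0.7628·111.32)² + (0.8699·90.82)²) = √(7210.539563 + 6241.682263) = 115.9837 km
Threshold 105 km: D (70.4195 km), G (90.9521 km) are within range.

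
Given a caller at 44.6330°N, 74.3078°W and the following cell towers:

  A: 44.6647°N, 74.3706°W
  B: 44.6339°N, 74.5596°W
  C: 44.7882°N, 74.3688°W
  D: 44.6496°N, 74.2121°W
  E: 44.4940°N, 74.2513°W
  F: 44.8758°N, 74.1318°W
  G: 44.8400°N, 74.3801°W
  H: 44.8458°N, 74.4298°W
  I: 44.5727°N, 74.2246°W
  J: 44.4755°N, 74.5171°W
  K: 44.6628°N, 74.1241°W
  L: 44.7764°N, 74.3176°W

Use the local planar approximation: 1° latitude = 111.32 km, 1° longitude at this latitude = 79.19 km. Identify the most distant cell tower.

Distances from 44.6330°N, 74.3078°W:
A: √((0.0317·111.32)² + (-0.0628·79.19)²) = √(12.452740 + 24.732042) = 6.0979 km
B: √((0.0009·111.32)² + (-0.2518·79.19)²) = √(0.010038 + 397.605275) = 19.9403 km
C: √((0.1552·111.32)² + (-0.0610·79.19)²) = √(298.490030 + 23.334600) = 17.9395 km
D: √((0.0166·111.32)² + (0.0957·79.19)²) = √(3.414779 + 57.433405) = 7.8005 km
E: √((-0.1390·111.32)² + (0.0565·79.19)²) = √(239.428583 + 20.018779) = 16.1074 km
F: √((0.2428·111.32)² + (0.1760·79.19)²) = √(730.539596 + 194.252234) = 30.4104 km
G: √((0.2070·111.32)² + (-0.0723·79.19)²) = √(530.990910 + 32.780629) = 23.7439 km
H: √((0.2128·111.32)² + (-0.1220·79.19)²) = √(561.163794 + 93.338399) = 25.5832 km
I: √((-0.0603·111.32)² + (0.0832·79.19)²) = √(45.058945 + 43.409755) = 9.4058 km
J: √((-0.1575·111.32)² + (-0.2093·79.19)²) = √(307.402582 + 274.712956) = 24.1271 km
K: √((0.0298·111.32)² + (0.1837·79.19)²) = √(11.004718 + 211.621115) = 14.9207 km
L: √((0.1434·111.32)² + (-0.0098·79.19)²) = √(254.826564 + 0.602272) = 15.9821 km
Maximum: F at 30.4104 km.

F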